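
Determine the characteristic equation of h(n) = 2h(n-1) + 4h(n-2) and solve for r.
Substitute h(n) = rⁿ and divide through by rⁿ⁻²: r² - 2r - 4 = 0
Discriminant: 2² + 4·4 = 20, not a perfect square, so by the quadratic formula r = (2 ± √20)/2.
General solution: h(n) = A·r₁ⁿ + B·r₂ⁿ where r₁,r₂ = (2 ± √20)/2

Characteristic: r² - 2r - 4 = 0, Roots: r = (2 ± √20)/2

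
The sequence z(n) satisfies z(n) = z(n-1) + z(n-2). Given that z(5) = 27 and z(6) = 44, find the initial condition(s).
Work backwards using z(k) = z(k+2) - z(k+1):
z(4) = z(6) - z(5) = 44 - 27 = 17
z(3) = z(5) - z(4) = 27 - 17 = 10
z(2) = z(4) - z(3) = 17 - 10 = 7
z(1) = z(3) - z(2) = 10 - 7 = 3
z(0) = z(2) - z(1) = 7 - 3 = 4

z(0) = 4, z(1) = 3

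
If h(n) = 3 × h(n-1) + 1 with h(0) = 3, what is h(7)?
Computing step by step:
h(0) = 3
h(1) = 3 × 3 + 1 = 10
h(2) = 3 × 10 + 1 = 31
h(3) = 3 × 31 + 1 = 94
h(4) = 3 × 94 + 1 = 283
h(5) = 3 × 283 + 1 = 850
h(6) = 3 × 850 + 1 = 2551
h(7) = 3 × 2551 + 1 = 7654

7654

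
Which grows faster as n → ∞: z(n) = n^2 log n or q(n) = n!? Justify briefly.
Comparing growth rates:
Growth-rate hierarchy: log n ≺ any polynomial ≺ any exponential cⁿ (c>1) ≺ n! ≺ nⁿ.
factorial dominates polynomial degree 2 (with log factor) asymptotically.

q(n) grows faster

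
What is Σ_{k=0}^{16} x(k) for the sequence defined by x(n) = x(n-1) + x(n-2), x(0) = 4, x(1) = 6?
Computing the sequence terms: 4, 6, 10, 16, 26, 42, 68, 110, 178, 288, 466, 754, 1220, 1974, 3194, 5168, 8362
Adding these values together:

21886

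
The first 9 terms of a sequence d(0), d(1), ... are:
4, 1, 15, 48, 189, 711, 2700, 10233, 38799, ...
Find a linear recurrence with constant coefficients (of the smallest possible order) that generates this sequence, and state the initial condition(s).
Look for the lowest-order linear relation among consecutive terms.
Observation: d(n) - 3·d(n-1) - (3)·d(n-2) = 0 holds for the shown terms, and no order-1 relation d(n) = α·d(n-1) + β fits.
Check at n=3: 3·15 + (3)·1 = 48. ✓

d(n) = 3d(n-1) + 3d(n-2), d(0) = 4, d(1) = 1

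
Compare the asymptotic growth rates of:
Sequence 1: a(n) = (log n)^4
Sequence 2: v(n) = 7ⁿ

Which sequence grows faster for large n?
Comparing growth rates:
Growth-rate hierarchy: log n ≺ any polynomial ≺ any exponential cⁿ (c>1) ≺ n! ≺ nⁿ.
exponential base 7 dominates polylogarithmic (log n)^4 asymptotically.

v(n) grows faster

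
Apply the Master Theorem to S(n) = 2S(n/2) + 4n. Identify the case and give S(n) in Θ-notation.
Master Theorem template: S(n) = a·S(n/b) + f(n).
Here: a=2, b=2, f(n)=4n
Compute log_b(a) = log_2(2) = 1.
f(n) = 4n = Θ(n). Case 2: S(n) = Θ(n log n).

Case 2: S(n) = Θ(n log n)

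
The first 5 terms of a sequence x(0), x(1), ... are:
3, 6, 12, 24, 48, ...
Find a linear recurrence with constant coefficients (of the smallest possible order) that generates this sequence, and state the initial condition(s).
Look for the lowest-order linear relation among consecutive terms.
Observation: each term is 2× the previous.
Check at n=2: 2·6 = 12. ✓

x(n) = 2 × x(n-1), x(0) = 3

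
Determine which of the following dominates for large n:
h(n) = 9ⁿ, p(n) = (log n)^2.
Comparing growth rates:
Growth-rate hierarchy: log n ≺ any polynomial ≺ any exponential cⁿ (c>1) ≺ n! ≺ nⁿ.
exponential base 9 dominates polylogarithmic (log n)^2 asymptotically.

h(n) grows faster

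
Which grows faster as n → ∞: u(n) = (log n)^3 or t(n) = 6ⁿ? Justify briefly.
Comparing growth rates:
Growth-rate hierarchy: log n ≺ any polynomial ≺ any exponential cⁿ (c>1) ≺ n! ≺ nⁿ.
exponential base 6 dominates polylogarithmic (log n)^3 asymptotically.

t(n) grows faster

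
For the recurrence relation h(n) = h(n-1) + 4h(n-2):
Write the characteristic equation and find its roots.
Substitute h(n) = rⁿ and divide through by rⁿ⁻²: r² - r - 4 = 0
Discriminant: 1² + 4·4 = 17, not a perfect square, so by the quadratic formula r = (1 ± √17)/2.
General solution: h(n) = A·r₁ⁿ + B·r₂ⁿ where r₁,r₂ = (1 ± √17)/2

Characteristic: r² - r - 4 = 0, Roots: r = (1 ± √17)/2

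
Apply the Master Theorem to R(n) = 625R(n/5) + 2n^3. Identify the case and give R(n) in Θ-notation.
Master Theorem template: R(n) = a·R(n/b) + f(n).
Here: a=625, b=5, f(n)=2n^3
Compute log_b(a) = log_5(625) = 4.
f(n) = 2n^3 = O(n^(4-ε)) with ε = 1. Case 1: R(n) = Θ(n^log_b(a)) = Θ(n^4).

Case 1: R(n) = Θ(n^4)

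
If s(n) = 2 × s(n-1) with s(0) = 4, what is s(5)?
Computing step by step:
s(0) = 4
s(1) = 2 × 4 = 8
s(2) = 2 × 8 = 16
s(3) = 2 × 16 = 32
s(4) = 2 × 32 = 64
s(5) = 2 × 64 = 128

128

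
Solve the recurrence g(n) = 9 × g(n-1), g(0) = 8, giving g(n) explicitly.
Recurrence: g(n) = 9 × g(n-1), initial: g(0) = 8.
Each term is 9 times the previous, so this is geometric with ratio 9. After n steps: g(n) = g(0)·9ⁿ = 8·9ⁿ.

g(n) = 8·9ⁿ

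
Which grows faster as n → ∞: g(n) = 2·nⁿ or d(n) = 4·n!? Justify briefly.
Comparing growth rates:
Growth-rate hierarchy: log n ≺ any polynomial ≺ any exponential cⁿ (c>1) ≺ n! ≺ nⁿ.
super-exponential nⁿ dominates factorial asymptotically.

g(n) grows faster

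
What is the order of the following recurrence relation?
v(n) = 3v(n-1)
The order is the largest lag k for which v(n-k) appears. Here the deepest term is v(n-1), so the order is 1.

Order 1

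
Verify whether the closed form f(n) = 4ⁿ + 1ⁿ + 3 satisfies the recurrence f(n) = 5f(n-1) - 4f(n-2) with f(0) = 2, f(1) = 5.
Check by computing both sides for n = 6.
From the recurrence with f(0) = 2, f(1) = 5:
  f(0) = 2, f(1) = 5, f(2) = 17, f(3) = 65, f(4) = 257, f(5) = 1025, f(6) = 4097
  so the recurrence gives f(6) = 4097.
From the proposed closed form f(n) = 4ⁿ + 1ⁿ + 3:
  f(6) = 4100.
The recurrence gives 4097 but the closed form gives 4100, so the closed form does not satisfy the recurrence.

No, the closed form is incorrect.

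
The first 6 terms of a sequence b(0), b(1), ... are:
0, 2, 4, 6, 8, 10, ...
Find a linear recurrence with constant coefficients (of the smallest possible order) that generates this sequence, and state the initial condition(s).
Look for the lowest-order linear relation among consecutive terms.
Observation: consecutive differences are constant (= 2).
Check at n=2: 1·2 + 2 = 4. ✓

b(n) = b(n-1) + 2, b(0) = 0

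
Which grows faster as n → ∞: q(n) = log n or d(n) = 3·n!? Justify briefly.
Comparing growth rates:
Growth-rate hierarchy: log n ≺ any polynomial ≺ any exponential cⁿ (c>1) ≺ n! ≺ nⁿ.
factorial dominates logarithmic asymptotically.

d(n) grows faster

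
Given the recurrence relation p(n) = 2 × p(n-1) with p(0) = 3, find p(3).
Computing step by step:
p(0) = 3
p(1) = 2 × 3 = 6
p(2) = 2 × 6 = 12
p(3) = 2 × 12 = 24

24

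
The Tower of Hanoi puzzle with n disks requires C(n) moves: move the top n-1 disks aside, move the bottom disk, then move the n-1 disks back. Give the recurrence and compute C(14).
Moving n disks = move the top n-1 disks aside (C(n-1) moves) + move the largest disk (1 move) + move the n-1 disks back on top (C(n-1) moves), so C(n) = 2C(n-1) + 1, with C(1) = 1 (a single disk takes one move).
First terms: 1, 3, 7, 15, 31, 63, … — each is one less than a power of 2. Indeed C(n) + 1 = 2(C(n-1) + 1) with C(1) + 1 = 2, so C(n) + 1 = 2ⁿ and C(n) = 2ⁿ - 1.
Hence C(14) = 2^14 - 1 = 16384 - 1 = 16383.

C(n) = 2C(n-1) + 1, C(1) = 1; C(14) = 16383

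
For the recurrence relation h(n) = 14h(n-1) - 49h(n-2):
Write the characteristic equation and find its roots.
Substitute h(n) = rⁿ and divide through by rⁿ⁻²: r² - 14r + 49 = 0
Factor: (r - 7)² = 0, so r = 7 (double root).
General solution: h(n) = (A + Bn)·7ⁿ

Characteristic: r² - 14r + 49 = 0, Roots: r = 7 (double root)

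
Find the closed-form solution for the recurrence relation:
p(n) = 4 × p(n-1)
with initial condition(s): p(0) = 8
Recurrence: p(n) = 4 × p(n-1), initial: p(0) = 8.
Each term is 4 times the previous, so this is geometric with ratio 4. After n steps: p(n) = p(0)·4ⁿ = 8·4ⁿ.

p(n) = 8·4ⁿ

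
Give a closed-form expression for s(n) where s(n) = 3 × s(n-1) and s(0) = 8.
Recurrence: s(n) = 3 × s(n-1), initial: s(0) = 8.
Each term is 3 times the previous, so this is geometric with ratio 3. After n steps: s(n) = s(0)·3ⁿ = 8·3ⁿ.

s(n) = 8·3ⁿ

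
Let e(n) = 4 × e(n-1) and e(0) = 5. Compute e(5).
Computing step by step:
e(0) = 5
e(1) = 4 × 5 = 20
e(2) = 4 × 20 = 80
e(3) = 4 × 80 = 320
e(4) = 4 × 320 = 1280
e(5) = 4 × 1280 = 5120

5120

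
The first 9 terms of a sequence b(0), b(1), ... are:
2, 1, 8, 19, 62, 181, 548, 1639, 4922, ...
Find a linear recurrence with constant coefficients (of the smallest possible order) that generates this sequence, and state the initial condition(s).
Look for the lowest-order linear relation among consecutive terms.
Observation: b(n) - 2·b(n-1) - (3)·b(n-2) = 0 holds for the shown terms, and no order-1 relation b(n) = α·b(n-1) + β fits.
Check at n=3: 2·8 + (3)·1 = 19. ✓

b(n) = 2b(n-1) + 3b(n-2), b(0) = 2, b(1) = 1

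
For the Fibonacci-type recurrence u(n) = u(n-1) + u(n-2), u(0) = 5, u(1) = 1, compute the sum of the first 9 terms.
Computing the sequence terms: 5, 1, 6, 7, 13, 20, 33, 53, 86
Adding these values together:

224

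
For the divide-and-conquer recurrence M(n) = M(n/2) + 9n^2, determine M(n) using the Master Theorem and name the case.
Master Theorem template: M(n) = a·M(n/b) + f(n).
Here: a=1, b=2, f(n)=9n^2
Compute log_b(a) = log_2(1) = 0.
f(n) = 9n^2 = Ω(n^(0+ε)) with ε = 2, and the regularity condition holds (a·f(n/b) = (a/b^2)·f(n) with a/b^2 = 2^-2 < 1). Case 3: M(n) = Θ(f(n)) = Θ(n^2).

Case 3: M(n) = Θ(n^2)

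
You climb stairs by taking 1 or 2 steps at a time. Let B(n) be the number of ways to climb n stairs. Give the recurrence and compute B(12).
Condition on the size of the last step (1 to 2): before it there were n-1, …, n-2 stairs climbed, and these cases are disjoint, so B(n) = B(n-1) + B(n-2) (Fibonacci-type sequence).
Initial conditions by direct count (compositions of i into parts ≤ 2): B(1) = 1; B(2) = 2.
Iterating the recurrence: B(3) = 3, B(4) = 5, B(5) = 8, B(6) = 13, B(7) = 21, B(8) = 34, B(9) = 55, B(10) = 89, B(11) = 144, B(12) = 233.

B(n) = B(n-1) + B(n-2), B(1) = 1, B(2) = 2; B(12) = 233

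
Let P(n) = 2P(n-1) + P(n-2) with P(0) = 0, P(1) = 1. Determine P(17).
Computing the sequence terms:
0, 1, 2, 5, 12, 29, 70, 169, 408, 985, 2378, 5741, 13860, 33461, 80782, 195025, 470832, 1136689

1136689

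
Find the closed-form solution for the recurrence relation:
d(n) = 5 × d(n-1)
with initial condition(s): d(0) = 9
Recurrence: d(n) = 5 × d(n-1), initial: d(0) = 9.
Each term is 5 times the previous, so this is geometric with ratio 5. After n steps: d(n) = d(0)·5ⁿ = 9·5ⁿ.

d(n) = 9·5ⁿ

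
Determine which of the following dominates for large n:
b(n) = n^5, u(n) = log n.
Comparing growth rates:
Growth-rate hierarchy: log n ≺ any polynomial ≺ any exponential cⁿ (c>1) ≺ n! ≺ nⁿ.
polynomial degree 5 dominates logarithmic asymptotically.

b(n) grows faster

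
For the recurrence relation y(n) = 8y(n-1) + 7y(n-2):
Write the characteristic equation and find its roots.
Substitute y(n) = rⁿ and divide through by rⁿ⁻²: r² - 8r - 7 = 0
Discriminant: 8² + 4·7 = 92, not a perfect square, so by the quadratic formula r = (8 ± √92)/2.
General solution: y(n) = A·r₁ⁿ + B·r₂ⁿ where r₁,r₂ = (8 ± √92)/2

Characteristic: r² - 8r - 7 = 0, Roots: r = (8 ± √92)/2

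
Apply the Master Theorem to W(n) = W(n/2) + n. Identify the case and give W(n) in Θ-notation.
Master Theorem template: W(n) = a·W(n/b) + f(n).
Here: a=1, b=2, f(n)=n
Compute log_b(a) = log_2(1) = 0.
f(n) = n = Ω(n^(0+ε)) with ε = 1, and the regularity condition holds (a·f(n/b) = (a/b^1)·f(n) with a/b^1 = 2^-1 < 1). Case 3: W(n) = Θ(f(n)) = Θ(n).

Case 3: W(n) = Θ(n)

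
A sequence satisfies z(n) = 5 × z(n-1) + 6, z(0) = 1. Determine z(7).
Computing step by step:
z(0) = 1
z(1) = 5 × 1 + 6 = 11
z(2) = 5 × 11 + 6 = 61
z(3) = 5 × 61 + 6 = 311
z(4) = 5 × 311 + 6 = 1561
z(5) = 5 × 1561 + 6 = 7811
z(6) = 5 × 7811 + 6 = 39061
z(7) = 5 × 39061 + 6 = 195311

195311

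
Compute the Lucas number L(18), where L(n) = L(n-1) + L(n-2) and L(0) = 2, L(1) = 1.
Computing the sequence terms:
2, 1, 3, 4, 7, 11, 18, 29, 47, 76, 123, 199, 322, 521, 843, 1364, 2207, 3571, 5778

5778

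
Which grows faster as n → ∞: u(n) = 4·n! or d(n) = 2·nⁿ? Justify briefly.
Comparing growth rates:
Growth-rate hierarchy: log n ≺ any polynomial ≺ any exponential cⁿ (c>1) ≺ n! ≺ nⁿ.
super-exponential nⁿ dominates factorial asymptotically.

d(n) grows faster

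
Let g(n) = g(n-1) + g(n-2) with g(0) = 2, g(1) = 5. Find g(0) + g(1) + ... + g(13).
Computing the sequence terms: 2, 5, 7, 12, 19, 31, 50, 81, 131, 212, 343, 555, 898, 1453
Adding these values together:

3799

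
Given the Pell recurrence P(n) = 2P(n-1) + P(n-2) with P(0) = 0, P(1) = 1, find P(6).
Computing the sequence terms:
0, 1, 2, 5, 12, 29, 70

70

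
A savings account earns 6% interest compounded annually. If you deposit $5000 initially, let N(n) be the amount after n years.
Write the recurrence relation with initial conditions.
Each year the balance grows by 6%, i.e. is multiplied by 1 + 6/100 = 1.06, so N(n) = 1.06 × N(n-1). The initial deposit gives N(0) = 5000.
Unrolling gives the closed form N(n) = 5000 × (1.06)ⁿ.

N(n) = 1.06 × N(n-1), N(0) = 5000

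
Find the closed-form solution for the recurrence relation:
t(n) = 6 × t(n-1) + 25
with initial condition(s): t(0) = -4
Recurrence: t(n) = 6 × t(n-1) + 25, initial: t(0) = -4.
Try t(n) = A·6ⁿ + C. Substituting: A·6ⁿ + C = 6(A·6ⁿ⁻¹ + C) + 25 = A·6ⁿ + 6C + 25, so C = 6C + 25, giving C = -5. Then t(0) = A - 5 = -4 gives A = 1.

t(n) = 6ⁿ - 5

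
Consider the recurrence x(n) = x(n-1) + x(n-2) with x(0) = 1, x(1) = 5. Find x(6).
Computing the sequence terms:
1, 5, 6, 11, 17, 28, 45

45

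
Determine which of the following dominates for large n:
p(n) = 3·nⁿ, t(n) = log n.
Comparing growth rates:
Growth-rate hierarchy: log n ≺ any polynomial ≺ any exponential cⁿ (c>1) ≺ n! ≺ nⁿ.
super-exponential nⁿ dominates logarithmic asymptotically.

p(n) grows faster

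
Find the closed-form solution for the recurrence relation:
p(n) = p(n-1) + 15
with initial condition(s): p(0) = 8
Recurrence: p(n) = p(n-1) + 15, initial: p(0) = 8.
Each step adds 15, so p(n) = p(0) + 15n = 15n + 8.

p(n) = 15n + 8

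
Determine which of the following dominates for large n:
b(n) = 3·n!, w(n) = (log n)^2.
Comparing growth rates:
Growth-rate hierarchy: log n ≺ any polynomial ≺ any exponential cⁿ (c>1) ≺ n! ≺ nⁿ.
factorial dominates polylogarithmic (log n)^2 asymptotically.

b(n) grows faster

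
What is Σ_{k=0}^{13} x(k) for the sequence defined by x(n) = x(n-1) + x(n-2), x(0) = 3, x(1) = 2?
Computing the sequence terms: 3, 2, 5, 7, 12, 19, 31, 50, 81, 131, 212, 343, 555, 898
Adding these values together:

2349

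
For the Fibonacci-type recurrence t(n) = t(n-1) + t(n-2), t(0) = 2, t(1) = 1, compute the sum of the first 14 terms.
Computing the sequence terms: 2, 1, 3, 4, 7, 11, 18, 29, 47, 76, 123, 199, 322, 521
Adding these values together:

1363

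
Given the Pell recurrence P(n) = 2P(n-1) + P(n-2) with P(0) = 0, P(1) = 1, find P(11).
Computing the sequence terms:
0, 1, 2, 5, 12, 29, 70, 169, 408, 985, 2378, 5741

5741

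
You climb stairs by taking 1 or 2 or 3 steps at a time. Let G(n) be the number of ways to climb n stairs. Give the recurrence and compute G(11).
Condition on the size of the last step (1 to 3): before it there were n-1, …, n-3 stairs climbed, and these cases are disjoint, so G(n) = G(n-1) + G(n-2) + G(n-3) (order-3 linear recurrence).
Initial conditions by direct count (compositions of i into parts ≤ 3): G(1) = 1; G(2) = 2; G(3) = 4.
Iterating the recurrence: G(4) = 7, G(5) = 13, G(6) = 24, G(7) = 44, G(8) = 81, G(9) = 149, G(10) = 274, G(11) = 504.

G(n) = G(n-1) + G(n-2) + G(n-3), G(1) = 1, G(2) = 2, G(3) = 4; G(11) = 504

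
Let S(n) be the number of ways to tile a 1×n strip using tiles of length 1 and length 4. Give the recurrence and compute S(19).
Condition on the last tile: it has length 1 (leaving a 1×(n-1) strip) or length 4 (leaving a 1×(n-4) strip), so S(n) = S(n-1) + S(n-4) (order-4 linear recurrence).
For 0 ≤ i < 4 only unit tiles fit, so S(i) = 1.
Iterating the recurrence: S(4) = 2, S(5) = 3, S(6) = 4, S(7) = 5, S(8) = 7, S(9) = 10, S(10) = 14, S(11) = 19, S(12) = 26, S(13) = 36, S(14) = 50, S(15) = 69, S(16) = 95, S(17) = 131, S(18) = 181, S(19) = 250.

S(n) = S(n-1) + S(n-4), with S(i) = 1 for 0 ≤ i < 4; S(19) = 250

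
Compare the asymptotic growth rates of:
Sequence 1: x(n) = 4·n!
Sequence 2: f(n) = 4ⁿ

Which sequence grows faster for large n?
Comparing growth rates:
Growth-rate hierarchy: log n ≺ any polynomial ≺ any exponential cⁿ (c>1) ≺ n! ≺ nⁿ.
factorial dominates exponential base 4 asymptotically.

x(n) grows faster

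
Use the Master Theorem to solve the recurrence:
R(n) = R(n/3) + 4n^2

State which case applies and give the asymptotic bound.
Master Theorem template: R(n) = a·R(n/b) + f(n).
Here: a=1, b=3, f(n)=4n^2
Compute log_b(a) = log_3(1) = 0.
f(n) = 4n^2 = Ω(n^(0+ε)) with ε = 2, and the regularity condition holds (a·f(n/b) = (a/b^2)·f(n) with a/b^2 = 3^-2 < 1). Case 3: R(n) = Θ(f(n)) = Θ(n^2).

Case 3: R(n) = Θ(n^2)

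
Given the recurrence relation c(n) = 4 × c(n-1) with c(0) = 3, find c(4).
Computing step by step:
c(0) = 3
c(1) = 4 × 3 = 12
c(2) = 4 × 12 = 48
c(3) = 4 × 48 = 192
c(4) = 4 × 192 = 768

768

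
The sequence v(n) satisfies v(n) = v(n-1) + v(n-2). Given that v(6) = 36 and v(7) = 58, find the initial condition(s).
Work backwards using v(k) = v(k+2) - v(k+1):
v(5) = v(7) - v(6) = 58 - 36 = 22
v(4) = v(6) - v(5) = 36 - 22 = 14
v(3) = v(5) - v(4) = 22 - 14 = 8
v(2) = v(4) - v(3) = 14 - 8 = 6
v(1) = v(3) - v(2) = 8 - 6 = 2
v(0) = v(2) - v(1) = 6 - 2 = 4

v(0) = 4, v(1) = 2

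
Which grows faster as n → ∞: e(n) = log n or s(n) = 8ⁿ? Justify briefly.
Comparing growth rates:
Growth-rate hierarchy: log n ≺ any polynomial ≺ any exponential cⁿ (c>1) ≺ n! ≺ nⁿ.
exponential base 8 dominates logarithmic asymptotically.

s(n) grows faster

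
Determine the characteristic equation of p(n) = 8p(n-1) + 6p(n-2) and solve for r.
Substitute p(n) = rⁿ and divide through by rⁿ⁻²: r² - 8r - 6 = 0
Discriminant: 8² + 4·6 = 88, not a perfect square, so by the quadratic formula r = (8 ± √88)/2.
General solution: p(n) = A·r₁ⁿ + B·r₂ⁿ where r₁,r₂ = (8 ± √88)/2

Characteristic: r² - 8r - 6 = 0, Roots: r = (8 ± √88)/2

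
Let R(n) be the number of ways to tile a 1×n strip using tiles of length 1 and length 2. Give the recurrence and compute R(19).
Condition on the last tile: it has length 1 (leaving a 1×(n-1) strip) or length 2 (leaving a 1×(n-2) strip), so R(n) = R(n-1) + R(n-2) (order-2 linear recurrence).
For 0 ≤ i < 2 only unit tiles fit, so R(i) = 1.
Iterating the recurrence: R(2) = 2, R(3) = 3, R(4) = 5, R(5) = 8, R(6) = 13, R(7) = 21, R(8) = 34, R(9) = 55, R(10) = 89, R(11) = 144, R(12) = 233, R(13) = 377, R(14) = 610, R(15) = 987, R(16) = 1597, R(17) = 2584, R(18) = 4181, R(19) = 6765.

R(n) = R(n-1) + R(n-2), with R(i) = 1 for 0 ≤ i < 2; R(19) = 6765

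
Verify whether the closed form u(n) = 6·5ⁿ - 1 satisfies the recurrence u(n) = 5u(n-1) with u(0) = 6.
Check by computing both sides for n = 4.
From the recurrence with u(0) = 6:
  u(0) = 6, u(1) = 30, u(2) = 150, u(3) = 750, u(4) = 3750
  so the recurrence gives u(4) = 3750.
From the proposed closed form u(n) = 6·5ⁿ - 1:
  u(4) = 3749.
The recurrence gives 3750 but the closed form gives 3749, so the closed form does not satisfy the recurrence.

No, the closed form is incorrect.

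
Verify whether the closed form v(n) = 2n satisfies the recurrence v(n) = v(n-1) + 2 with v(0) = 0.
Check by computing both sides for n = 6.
From the recurrence with v(0) = 0:
  v(0) = 0, v(1) = 2, v(2) = 4, v(3) = 6, v(4) = 8, v(5) = 10, v(6) = 12
  so the recurrence gives v(6) = 12.
From the proposed closed form v(n) = 2n:
  v(6) = 12.
Both sides give 12 at n = 6, and the initial condition(s) match, so the closed form is consistent.

Yes, the closed form is correct.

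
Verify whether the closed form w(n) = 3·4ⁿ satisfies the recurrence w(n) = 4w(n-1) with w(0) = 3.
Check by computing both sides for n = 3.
From the recurrence with w(0) = 3:
  w(0) = 3, w(1) = 12, w(2) = 48, w(3) = 192
  so the recurrence gives w(3) = 192.
From the proposed closed form w(n) = 3·4ⁿ:
  w(3) = 192.
Both sides give 192 at n = 3, and the initial condition(s) match, so the closed form is consistent.

Yes, the closed form is correct.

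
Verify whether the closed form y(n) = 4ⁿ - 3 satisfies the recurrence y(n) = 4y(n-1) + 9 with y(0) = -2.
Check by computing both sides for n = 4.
From the recurrence with y(0) = -2:
  y(0) = -2, y(1) = 1, y(2) = 13, y(3) = 61, y(4) = 253
  so the recurrence gives y(4) = 253.
From the proposed closed form y(n) = 4ⁿ - 3:
  y(4) = 253.
Both sides give 253 at n = 4, and the initial condition(s) match, so the closed form is consistent.

Yes, the closed form is correct.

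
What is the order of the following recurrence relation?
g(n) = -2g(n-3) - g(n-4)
The order is the largest lag k for which g(n-k) appears. Here the deepest term is g(n-4), so the order is 4.

Order 4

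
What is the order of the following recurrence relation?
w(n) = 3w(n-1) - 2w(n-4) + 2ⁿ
The order is the largest lag k for which w(n-k) appears. Here the deepest term is w(n-4) (the 2ⁿ term is non-homogeneous and does not affect the order), so the order is 4.

Order 4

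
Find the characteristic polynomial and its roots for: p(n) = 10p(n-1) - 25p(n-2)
Substitute p(n) = rⁿ and divide through by rⁿ⁻²: r² - 10r + 25 = 0
Factor: (r - 5)² = 0, so r = 5 (double root).
General solution: p(n) = (A + Bn)·5ⁿ

Characteristic: r² - 10r + 25 = 0, Roots: r = 5 (double root)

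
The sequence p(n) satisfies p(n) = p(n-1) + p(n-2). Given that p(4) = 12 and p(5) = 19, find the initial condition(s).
Work backwards using p(k) = p(k+2) - p(k+1):
p(3) = p(5) - p(4) = 19 - 12 = 7
p(2) = p(4) - p(3) = 12 - 7 = 5
p(1) = p(3) - p(2) = 7 - 5 = 2
p(0) = p(2) - p(1) = 5 - 2 = 3

p(0) = 3, p(1) = 2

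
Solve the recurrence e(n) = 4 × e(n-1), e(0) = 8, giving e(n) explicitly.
Recurrence: e(n) = 4 × e(n-1), initial: e(0) = 8.
Each term is 4 times the previous, so this is geometric with ratio 4. After n steps: e(n) = e(0)·4ⁿ = 8·4ⁿ.

e(n) = 8·4ⁿ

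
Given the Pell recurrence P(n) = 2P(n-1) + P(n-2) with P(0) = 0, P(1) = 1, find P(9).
Computing the sequence terms:
0, 1, 2, 5, 12, 29, 70, 169, 408, 985

985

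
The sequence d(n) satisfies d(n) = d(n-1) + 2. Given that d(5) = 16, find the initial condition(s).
d(5) = d(0) + 5·2, so d(0) = 16 - 10 = 6.

d(0) = 6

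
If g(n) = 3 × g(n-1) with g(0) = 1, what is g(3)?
Computing step by step:
g(0) = 1
g(1) = 3 × 1 = 3
g(2) = 3 × 3 = 9
g(3) = 3 × 9 = 27

27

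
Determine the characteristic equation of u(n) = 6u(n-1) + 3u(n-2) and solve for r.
Substitute u(n) = rⁿ and divide through by rⁿ⁻²: r² - 6r - 3 = 0
Discriminant: 6² + 4·3 = 48, not a perfect square, so by the quadratic formula r = (6 ± √48)/2.
General solution: u(n) = A·r₁ⁿ + B·r₂ⁿ where r₁,r₂ = (6 ± √48)/2

Characteristic: r² - 6r - 3 = 0, Roots: r = (6 ± √48)/2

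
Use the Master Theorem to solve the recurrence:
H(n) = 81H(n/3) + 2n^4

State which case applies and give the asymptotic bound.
Master Theorem template: H(n) = a·H(n/b) + f(n).
Here: a=81, b=3, f(n)=2n^4
Compute log_b(a) = log_3(81) = 4.
f(n) = 2n^4 = Θ(n^4). Case 2: H(n) = Θ(n^4 log n).

Case 2: H(n) = Θ(n^4 log n)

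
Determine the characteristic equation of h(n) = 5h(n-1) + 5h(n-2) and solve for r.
Substitute h(n) = rⁿ and divide through by rⁿ⁻²: r² - 5r - 5 = 0
Discriminant: 5² + 4·5 = 45, not a perfect square, so by the quadratic formula r = (5 ± √45)/2.
General solution: h(n) = A·r₁ⁿ + B·r₂ⁿ where r₁,r₂ = (5 ± √45)/2

Characteristic: r² - 5r - 5 = 0, Roots: r = (5 ± √45)/2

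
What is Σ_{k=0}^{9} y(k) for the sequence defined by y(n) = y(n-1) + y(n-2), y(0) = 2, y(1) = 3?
Computing the sequence terms: 2, 3, 5, 8, 13, 21, 34, 55, 89, 144
Adding these values together:

374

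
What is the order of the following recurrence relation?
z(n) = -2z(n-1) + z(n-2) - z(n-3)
The order is the largest lag k for which z(n-k) appears. Here the deepest term is z(n-3), so the order is 3.

Order 3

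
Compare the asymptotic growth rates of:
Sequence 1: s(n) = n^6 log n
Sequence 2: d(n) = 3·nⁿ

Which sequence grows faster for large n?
Comparing growth rates:
Growth-rate hierarchy: log n ≺ any polynomial ≺ any exponential cⁿ (c>1) ≺ n! ≺ nⁿ.
super-exponential nⁿ dominates polynomial degree 6 (with log factor) asymptotically.

d(n) grows faster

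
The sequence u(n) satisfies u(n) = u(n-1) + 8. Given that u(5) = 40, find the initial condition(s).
u(5) = u(0) + 5·8, so u(0) = 40 - 40 = 0.

u(0) = 0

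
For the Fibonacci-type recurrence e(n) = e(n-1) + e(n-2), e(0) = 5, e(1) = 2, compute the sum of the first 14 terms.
Computing the sequence terms: 5, 2, 7, 9, 16, 25, 41, 66, 107, 173, 280, 453, 733, 1186
Adding these values together:

3103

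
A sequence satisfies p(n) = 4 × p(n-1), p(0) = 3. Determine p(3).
Computing step by step:
p(0) = 3
p(1) = 4 × 3 = 12
p(2) = 4 × 12 = 48
p(3) = 4 × 48 = 192

192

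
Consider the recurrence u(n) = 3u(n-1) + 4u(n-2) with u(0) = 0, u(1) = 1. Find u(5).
Computing the sequence terms:
0, 1, 3, 13, 51, 205

205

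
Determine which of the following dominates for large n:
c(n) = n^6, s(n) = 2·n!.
Comparing growth rates:
Growth-rate hierarchy: log n ≺ any polynomial ≺ any exponential cⁿ (c>1) ≺ n! ≺ nⁿ.
factorial dominates polynomial degree 6 asymptotically.

s(n) grows faster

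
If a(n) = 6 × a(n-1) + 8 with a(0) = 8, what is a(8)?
Computing step by step:
a(0) = 8
a(1) = 6 × 8 + 8 = 56
a(2) = 6 × 56 + 8 = 344
a(3) = 6 × 344 + 8 = 2072
a(4) = 6 × 2072 + 8 = 12440
a(5) = 6 × 12440 + 8 = 74648
a(6) = 6 × 74648 + 8 = 447896
a(7) = 6 × 447896 + 8 = 2687384
a(8) = 6 × 2687384 + 8 = 16124312

16124312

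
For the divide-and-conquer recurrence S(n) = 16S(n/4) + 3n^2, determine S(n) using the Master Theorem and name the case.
Master Theorem template: S(n) = a·S(n/b) + f(n).
Here: a=16, b=4, f(n)=3n^2
Compute log_b(a) = log_4(16) = 2.
f(n) = 3n^2 = Θ(n^2). Case 2: S(n) = Θ(n^2 log n).

Case 2: S(n) = Θ(n^2 log n)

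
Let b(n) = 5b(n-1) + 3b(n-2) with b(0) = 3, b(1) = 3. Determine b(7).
Computing the sequence terms:
3, 3, 24, 129, 717, 3972, 22011, 121971

121971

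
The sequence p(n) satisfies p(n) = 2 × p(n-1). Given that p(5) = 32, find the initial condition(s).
In general p(n) = 2ⁿ · p(0). At n = 5: p(0) = p(5) / 2^5 = 32 / 32 = 1.

p(0) = 1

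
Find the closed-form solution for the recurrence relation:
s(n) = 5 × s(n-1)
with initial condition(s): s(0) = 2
Recurrence: s(n) = 5 × s(n-1), initial: s(0) = 2.
Each term is 5 times the previous, so this is geometric with ratio 5. After n steps: s(n) = s(0)·5ⁿ = 2·5ⁿ.

s(n) = 2·5ⁿ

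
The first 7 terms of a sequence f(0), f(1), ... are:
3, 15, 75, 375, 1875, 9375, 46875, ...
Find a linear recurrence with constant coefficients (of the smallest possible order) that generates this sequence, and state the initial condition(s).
Look for the lowest-order linear relation among consecutive terms.
Observation: each term is 5× the previous.
Check at n=2: 5·15 = 75. ✓

f(n) = 5 × f(n-1), f(0) = 3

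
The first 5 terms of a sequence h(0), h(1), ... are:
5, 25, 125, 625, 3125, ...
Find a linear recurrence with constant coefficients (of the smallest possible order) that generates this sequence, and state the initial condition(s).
Look for the lowest-order linear relation among consecutive terms.
Observation: each term is 5× the previous.
Check at n=2: 5·25 = 125. ✓

h(n) = 5 × h(n-1), h(0) = 5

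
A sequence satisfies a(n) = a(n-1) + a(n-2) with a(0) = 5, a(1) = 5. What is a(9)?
Computing the sequence terms:
5, 5, 10, 15, 25, 40, 65, 105, 170, 275

275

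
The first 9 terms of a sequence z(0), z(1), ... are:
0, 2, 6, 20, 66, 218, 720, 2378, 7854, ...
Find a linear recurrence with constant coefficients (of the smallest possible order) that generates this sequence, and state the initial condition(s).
Look for the lowest-order linear relation among consecutive terms.
Observation: z(n) - 3·z(n-1) - (1)·z(n-2) = 0 holds for the shown terms, and no order-1 relation z(n) = α·z(n-1) + β fits.
Check at n=3: 3·6 + (1)·2 = 20. ✓

z(n) = 3z(n-1) + z(n-2), z(0) = 0, z(1) = 2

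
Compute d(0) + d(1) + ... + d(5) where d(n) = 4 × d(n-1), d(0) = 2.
Computing the sequence terms: 2, 8, 32, 128, 512, 2048
Adding these values together:

2730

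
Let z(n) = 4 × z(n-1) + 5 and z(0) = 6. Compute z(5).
Computing step by step:
z(0) = 6
z(1) = 4 × 6 + 5 = 29
z(2) = 4 × 29 + 5 = 121
z(3) = 4 × 121 + 5 = 489
z(4) = 4 × 489 + 5 = 1961
z(5) = 4 × 1961 + 5 = 7849

7849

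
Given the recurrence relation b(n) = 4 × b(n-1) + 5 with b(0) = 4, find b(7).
Computing step by step:
b(0) = 4
b(1) = 4 × 4 + 5 = 21
b(2) = 4 × 21 + 5 = 89
b(3) = 4 × 89 + 5 = 361
b(4) = 4 × 361 + 5 = 1449
b(5) = 4 × 1449 + 5 = 5801
b(6) = 4 × 5801 + 5 = 23209
b(7) = 4 × 23209 + 5 = 92841

92841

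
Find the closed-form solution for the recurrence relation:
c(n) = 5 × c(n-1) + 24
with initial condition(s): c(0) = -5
Recurrence: c(n) = 5 × c(n-1) + 24, initial: c(0) = -5.
Try c(n) = A·5ⁿ + C. Substituting: A·5ⁿ + C = 5(A·5ⁿ⁻¹ + C) + 24 = A·5ⁿ + 5C + 24, so C = 5C + 24, giving C = -6. Then c(0) = A - 6 = -5 gives A = 1.

c(n) = 5ⁿ - 6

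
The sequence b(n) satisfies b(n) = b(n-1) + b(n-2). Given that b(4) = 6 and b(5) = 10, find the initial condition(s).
Work backwards using b(k) = b(k+2) - b(k+1):
b(3) = b(5) - b(4) = 10 - 6 = 4
b(2) = b(4) - b(3) = 6 - 4 = 2
b(1) = b(3) - b(2) = 4 - 2 = 2
b(0) = b(2) - b(1) = 2 - 2 = 0

b(0) = 0, b(1) = 2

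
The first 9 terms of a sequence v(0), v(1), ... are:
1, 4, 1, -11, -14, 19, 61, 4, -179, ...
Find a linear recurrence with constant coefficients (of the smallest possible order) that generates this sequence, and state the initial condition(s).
Look for the lowest-order linear relation among consecutive terms.
Observation: v(n) - 1·v(n-1) - (-3)·v(n-2) = 0 holds for the shown terms, and no order-1 relation v(n) = α·v(n-1) + β fits.
Check at n=3: 1·1 + (-3)·4 = -11. ✓

v(n) = v(n-1) - 3v(n-2), v(0) = 1, v(1) = 4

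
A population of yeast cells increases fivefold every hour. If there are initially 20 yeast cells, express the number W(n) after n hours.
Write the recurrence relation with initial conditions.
Each hour multiplies the count by 5, so the count after n hours depends only on the count after n-1 hours: W(n) = 5 × W(n-1). The starting count gives W(0) = 20.
Unrolling n times gives the closed form W(n) = 20 × 5ⁿ.

W(n) = 5 × W(n-1), W(0) = 20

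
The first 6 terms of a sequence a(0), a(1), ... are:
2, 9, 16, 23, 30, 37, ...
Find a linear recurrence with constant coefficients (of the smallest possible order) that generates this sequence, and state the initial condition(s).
Look for the lowest-order linear relation among consecutive terms.
Observation: consecutive differences are constant (= 7).
Check at n=2: 1·9 + 7 = 16. ✓

a(n) = a(n-1) + 7, a(0) = 2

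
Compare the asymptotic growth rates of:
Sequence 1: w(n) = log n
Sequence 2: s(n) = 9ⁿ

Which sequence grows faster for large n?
Comparing growth rates:
Growth-rate hierarchy: log n ≺ any polynomial ≺ any exponential cⁿ (c>1) ≺ n! ≺ nⁿ.
exponential base 9 dominates logarithmic asymptotically.

s(n) grows faster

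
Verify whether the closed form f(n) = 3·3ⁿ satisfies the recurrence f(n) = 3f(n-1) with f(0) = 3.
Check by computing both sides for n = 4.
From the recurrence with f(0) = 3:
  f(0) = 3, f(1) = 9, f(2) = 27, f(3) = 81, f(4) = 243
  so the recurrence gives f(4) = 243.
From the proposed closed form f(n) = 3·3ⁿ:
  f(4) = 243.
Both sides give 243 at n = 4, and the initial condition(s) match, so the closed form is consistent.

Yes, the closed form is correct.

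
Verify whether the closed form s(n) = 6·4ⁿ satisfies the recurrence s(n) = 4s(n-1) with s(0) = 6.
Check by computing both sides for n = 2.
From the recurrence with s(0) = 6:
  s(0) = 6, s(1) = 24, s(2) = 96
  so the recurrence gives s(2) = 96.
From the proposed closed form s(n) = 6·4ⁿ:
  s(2) = 96.
Both sides give 96 at n = 2, and the initial condition(s) match, so the closed form is consistent.

Yes, the closed form is correct.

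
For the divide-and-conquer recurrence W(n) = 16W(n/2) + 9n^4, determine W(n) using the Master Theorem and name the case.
Master Theorem template: W(n) = a·W(n/b) + f(n).
Here: a=16, b=2, f(n)=9n^4
Compute log_b(a) = log_2(16) = 4.
f(n) = 9n^4 = Θ(n^4). Case 2: W(n) = Θ(n^4 log n).

Case 2: W(n) = Θ(n^4 log n)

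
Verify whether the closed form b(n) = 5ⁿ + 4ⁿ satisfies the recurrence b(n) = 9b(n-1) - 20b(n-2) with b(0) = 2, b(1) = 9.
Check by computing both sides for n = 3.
From the recurrence with b(0) = 2, b(1) = 9:
  b(0) = 2, b(1) = 9, b(2) = 41, b(3) = 189
  so the recurrence gives b(3) = 189.
From the proposed closed form b(n) = 5ⁿ + 4ⁿ:
  b(3) = 189.
Both sides give 189 at n = 3, and the initial condition(s) match, so the closed form is consistent.

Yes, the closed form is correct.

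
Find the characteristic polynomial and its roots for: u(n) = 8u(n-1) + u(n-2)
Substitute u(n) = rⁿ and divide through by rⁿ⁻²: r² - 8r - 1 = 0
Discriminant: 8² + 4·1 = 68, not a perfect square, so by the quadratic formula r = (8 ± √68)/2.
General solution: u(n) = A·r₁ⁿ + B·r₂ⁿ where r₁,r₂ = (8 ± √68)/2

Characteristic: r² - 8r - 1 = 0, Roots: r = (8 ± √68)/2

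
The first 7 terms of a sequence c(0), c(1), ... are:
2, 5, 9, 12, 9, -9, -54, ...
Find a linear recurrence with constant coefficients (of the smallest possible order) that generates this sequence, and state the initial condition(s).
Look for the lowest-order linear relation among consecutive terms.
Observation: c(n) - 3·c(n-1) - (-3)·c(n-2) = 0 holds for the shown terms, and no order-1 relation c(n) = α·c(n-1) + β fits.
Check at n=3: 3·9 + (-3)·5 = 12. ✓

c(n) = 3c(n-1) - 3c(n-2), c(0) = 2, c(1) = 5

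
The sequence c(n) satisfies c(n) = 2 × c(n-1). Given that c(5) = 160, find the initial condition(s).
In general c(n) = 2ⁿ · c(0). At n = 5: c(0) = c(5) / 2^5 = 160 / 32 = 5.

c(0) = 5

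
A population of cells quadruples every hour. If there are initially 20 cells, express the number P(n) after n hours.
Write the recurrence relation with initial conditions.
Each hour multiplies the count by 4, so the count after n hours depends only on the count after n-1 hours: P(n) = 4 × P(n-1). The starting count gives P(0) = 20.
Unrolling n times gives the closed form P(n) = 20 × 4ⁿ.

P(n) = 4 × P(n-1), P(0) = 20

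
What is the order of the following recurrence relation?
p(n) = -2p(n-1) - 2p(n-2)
The order is the largest lag k for which p(n-k) appears. Here the deepest term is p(n-2), so the order is 2.

Order 2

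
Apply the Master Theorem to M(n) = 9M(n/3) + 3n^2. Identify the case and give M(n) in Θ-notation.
Master Theorem template: M(n) = a·M(n/b) + f(n).
Here: a=9, b=3, f(n)=3n^2
Compute log_b(a) = log_3(9) = 2.
f(n) = 3n^2 = Θ(n^2). Case 2: M(n) = Θ(n^2 log n).

Case 2: M(n) = Θ(n^2 log n)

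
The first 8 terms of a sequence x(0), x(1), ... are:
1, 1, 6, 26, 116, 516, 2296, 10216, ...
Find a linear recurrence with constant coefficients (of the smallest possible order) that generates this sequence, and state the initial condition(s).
Look for the lowest-order linear relation among consecutive terms.
Observation: x(n) - 4·x(n-1) - (2)·x(n-2) = 0 holds for the shown terms, and no order-1 relation x(n) = α·x(n-1) + β fits.
Check at n=3: 4·6 + (2)·1 = 26. ✓

x(n) = 4x(n-1) + 2x(n-2), x(0) = 1, x(1) = 1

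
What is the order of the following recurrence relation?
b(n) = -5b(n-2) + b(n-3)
The order is the largest lag k for which b(n-k) appears. Here the deepest term is b(n-3), so the order is 3.

Order 3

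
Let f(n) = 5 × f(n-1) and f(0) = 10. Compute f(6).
Computing step by step:
f(0) = 10
f(1) = 5 × 10 = 50
f(2) = 5 × 50 = 250
f(3) = 5 × 250 = 1250
f(4) = 5 × 1250 = 6250
f(5) = 5 × 6250 = 31250
f(6) = 5 × 31250 = 156250

156250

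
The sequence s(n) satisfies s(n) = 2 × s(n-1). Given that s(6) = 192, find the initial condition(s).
In general s(n) = 2ⁿ · s(0). At n = 6: s(0) = s(6) / 2^6 = 192 / 64 = 3.

s(0) = 3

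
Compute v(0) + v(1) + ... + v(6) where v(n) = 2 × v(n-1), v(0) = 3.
Computing the sequence terms: 3, 6, 12, 24, 48, 96, 192
Adding these values together:

381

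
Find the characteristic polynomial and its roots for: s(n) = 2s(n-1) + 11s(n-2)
Substitute s(n) = rⁿ and divide through by rⁿ⁻²: r² - 2r - 11 = 0
Discriminant: 2² + 4·11 = 48, not a perfect square, so by the quadratic formula r = (2 ± √48)/2.
General solution: s(n) = A·r₁ⁿ + B·r₂ⁿ where r₁,r₂ = (2 ± √48)/2

Characteristic: r² - 2r - 11 = 0, Roots: r = (2 ± √48)/2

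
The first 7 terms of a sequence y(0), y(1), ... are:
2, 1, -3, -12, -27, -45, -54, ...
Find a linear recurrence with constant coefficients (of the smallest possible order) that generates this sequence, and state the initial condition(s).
Look for the lowest-order linear relation among consecutive terms.
Observation: y(n) - 3·y(n-1) - (-3)·y(n-2) = 0 holds for the shown terms, and no order-1 relation y(n) = α·y(n-1) + β fits.
Check at n=3: 3·-3 + (-3)·1 = -12. ✓

y(n) = 3y(n-1) - 3y(n-2), y(0) = 2, y(1) = 1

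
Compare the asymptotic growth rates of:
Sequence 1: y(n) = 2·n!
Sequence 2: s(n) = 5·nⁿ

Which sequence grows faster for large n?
Comparing growth rates:
Growth-rate hierarchy: log n ≺ any polynomial ≺ any exponential cⁿ (c>1) ≺ n! ≺ nⁿ.
super-exponential nⁿ dominates factorial asymptotically.

s(n) grows faster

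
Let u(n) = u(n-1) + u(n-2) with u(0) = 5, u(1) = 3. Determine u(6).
Computing the sequence terms:
5, 3, 8, 11, 19, 30, 49

49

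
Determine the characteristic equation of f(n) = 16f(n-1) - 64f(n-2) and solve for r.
Substitute f(n) = rⁿ and divide through by rⁿ⁻²: r² - 16r + 64 = 0
Factor: (r - 8)² = 0, so r = 8 (double root).
General solution: f(n) = (A + Bn)·8ⁿ

Characteristic: r² - 16r + 64 = 0, Roots: r = 8 (double root)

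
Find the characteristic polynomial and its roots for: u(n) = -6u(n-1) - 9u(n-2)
Substitute u(n) = rⁿ and divide through by rⁿ⁻²: r² + 6r + 9 = 0
Factor: (r + 3)² = 0, so r = -3 (double root).
General solution: u(n) = (A + Bn)·(-3)ⁿ

Characteristic: r² + 6r + 9 = 0, Roots: r = -3 (double root)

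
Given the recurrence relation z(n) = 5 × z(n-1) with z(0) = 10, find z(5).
Computing step by step:
z(0) = 10
z(1) = 5 × 10 = 50
z(2) = 5 × 50 = 250
z(3) = 5 × 250 = 1250
z(4) = 5 × 1250 = 6250
z(5) = 5 × 6250 = 31250

31250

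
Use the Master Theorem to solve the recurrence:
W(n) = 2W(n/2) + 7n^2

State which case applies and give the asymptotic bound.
Master Theorem template: W(n) = a·W(n/b) + f(n).
Here: a=2, b=2, f(n)=7n^2
Compute log_b(a) = log_2(2) = 1.
f(n) = 7n^2 = Ω(n^(1+ε)) with ε = 1, and the regularity condition holds (a·f(n/b) = (a/b^2)·f(n) with a/b^2 = 2^-1 < 1). Case 3: W(n) = Θ(f(n)) = Θ(n^2).

Case 3: W(n) = Θ(n^2)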